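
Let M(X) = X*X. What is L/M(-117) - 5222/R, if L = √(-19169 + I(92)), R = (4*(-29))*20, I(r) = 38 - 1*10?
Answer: 2611/1160 + I*√19141/13689 ≈ 2.2509 + 0.010107*I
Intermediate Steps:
I(r) = 28 (I(r) = 38 - 10 = 28)
R = -2320 (R = -116*20 = -2320)
L = I*√19141 (L = √(-19169 + 28) = √(-19141) = I*√19141 ≈ 138.35*I)
M(X) = X²
L/M(-117) - 5222/R = (I*√19141)/((-117)²) - 5222/(-2320) = (I*√19141)/13689 - 5222*(-1/2320) = (I*√19141)*(1/13689) + 2611/1160 = I*√19141/13689 + 2611/1160 = 2611/1160 + I*√19141/13689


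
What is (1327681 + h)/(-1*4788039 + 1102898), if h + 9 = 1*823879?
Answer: -2151551/3685141 ≈ -0.58385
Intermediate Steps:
h = 823870 (h = -9 + 1*823879 = -9 + 823879 = 823870)
(1327681 + h)/(-1*4788039 + 1102898) = (1327681 + 823870)/(-1*4788039 + 1102898) = 2151551/(-4788039 + 1102898) = 2151551/(-3685141) = 2151551*(-1/3685141) = -2151551/3685141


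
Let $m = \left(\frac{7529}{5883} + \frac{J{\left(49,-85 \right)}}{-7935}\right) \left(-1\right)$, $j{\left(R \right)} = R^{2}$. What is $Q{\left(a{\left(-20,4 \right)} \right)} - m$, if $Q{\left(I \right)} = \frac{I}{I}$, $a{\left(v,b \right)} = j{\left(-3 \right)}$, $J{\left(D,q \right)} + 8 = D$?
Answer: $\frac{11798113}{5186845} \approx 2.2746$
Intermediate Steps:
$J{\left(D,q \right)} = -8 + D$
$a{\left(v,b \right)} = 9$ ($a{\left(v,b \right)} = \left(-3\right)^{2} = 9$)
$Q{\left(I \right)} = 1$
$m = - \frac{6611268}{5186845}$ ($m = \left(\frac{7529}{5883} + \frac{-8 + 49}{-7935}\right) \left(-1\right) = \left(7529 \cdot \frac{1}{5883} + 41 \left(- \frac{1}{7935}\right)\right) \left(-1\right) = \left(\frac{7529}{5883} - \frac{41}{7935}\right) \left(-1\right) = \frac{6611268}{5186845} \left(-1\right) = - \frac{6611268}{5186845} \approx -1.2746$)
$Q{\left(a{\left(-20,4 \right)} \right)} - m = 1 - - \frac{6611268}{5186845} = 1 + \frac{6611268}{5186845} = \frac{11798113}{5186845}$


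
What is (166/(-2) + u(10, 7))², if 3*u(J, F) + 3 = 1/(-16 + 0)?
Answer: 16265089/2304 ≈ 7059.5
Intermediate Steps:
u(J, F) = -49/48 (u(J, F) = -1 + 1/(3*(-16 + 0)) = -1 + (⅓)/(-16) = -1 + (⅓)*(-1/16) = -1 - 1/48 = -49/48)
(166/(-2) + u(10, 7))² = (166/(-2) - 49/48)² = (166*(-½) - 49/48)² = (-83 - 49/48)² = (-4033/48)² = 16265089/2304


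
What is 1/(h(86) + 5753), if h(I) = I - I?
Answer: 1/5753 ≈ 0.00017382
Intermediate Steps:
h(I) = 0
1/(h(86) + 5753) = 1/(0 + 5753) = 1/5753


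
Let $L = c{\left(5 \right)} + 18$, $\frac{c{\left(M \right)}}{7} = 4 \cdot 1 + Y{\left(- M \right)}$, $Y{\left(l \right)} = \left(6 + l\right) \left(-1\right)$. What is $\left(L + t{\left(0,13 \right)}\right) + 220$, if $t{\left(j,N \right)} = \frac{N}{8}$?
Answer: $\frac{2085}{8} \approx 260.63$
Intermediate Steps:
$Y{\left(l \right)} = -6 - l$
$c{\left(M \right)} = -14 + 7 M$ ($c{\left(M \right)} = 7 \left(4 \cdot 1 - \left(6 - M\right)\right) = 7 \left(4 + \left(-6 + M\right)\right) = 7 \left(-2 + M\right) = -14 + 7 M$)
$t{\left(j,N \right)} = \frac{N}{8}$ ($t{\left(j,N \right)} = N \frac{1}{8} = \frac{N}{8}$)
$L = 39$ ($L = \left(-14 + 7 \cdot 5\right) + 18 = \left(-14 + 35\right) + 18 = 21 + 18 = 39$)
$\left(L + t{\left(0,13 \right)}\right) + 220 = \left(39 + \frac{1}{8} \cdot 13\right) + 220 = \left(39 + \frac{13}{8}\right) + 220 = \frac{325}{8} + 220 = \frac{2085}{8}$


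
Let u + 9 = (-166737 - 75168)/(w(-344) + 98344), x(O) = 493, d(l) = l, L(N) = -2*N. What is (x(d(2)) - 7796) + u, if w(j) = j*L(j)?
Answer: -1011212431/138328 ≈ -7310.3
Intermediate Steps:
w(j) = -2*j**2 (w(j) = j*(-2*j) = -2*j**2)
u = -1003047/138328 (u = -9 + (-166737 - 75168)/(-2*(-344)**2 + 98344) = -9 - 241905/(-2*118336 + 98344) = -9 - 241905/(-236672 + 98344) = -9 - 241905/(-138328) = -9 - 241905*(-1/138328) = -9 + 241905/138328 = -1003047/138328 ≈ -7.2512)
(x(d(2)) - 7796) + u = (493 - 7796) - 1003047/138328 = -7303 - 1003047/138328 = -1011212431/138328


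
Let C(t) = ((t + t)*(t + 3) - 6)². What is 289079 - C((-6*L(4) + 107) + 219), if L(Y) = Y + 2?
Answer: -28877275277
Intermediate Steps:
L(Y) = 2 + Y
C(t) = (-6 + 2*t*(3 + t))² (C(t) = ((2*t)*(3 + t) - 6)² = (2*t*(3 + t) - 6)² = (-6 + 2*t*(3 + t))²)
289079 - C((-6*L(4) + 107) + 219) = 289079 - 4*(-3 + ((-6*(2 + 4) + 107) + 219)² + 3*((-6*(2 + 4) + 107) + 219))² = 289079 - 4*(-3 + ((-6*6 + 107) + 219)² + 3*((-6*6 + 107) + 219))² = 289079 - 4*(-3 + ((-36 + 107) + 219)² + 3*((-36 + 107) + 219))² = 289079 - 4*(-3 + (71 + 219)² + 3*(71 + 219))² = 289079 - 4*(-3 + 290² + 3*290)² = 289079 - 4*(-3 + 84100 + 870)² = 289079 - 4*84967² = 289079 - 4*7219391089 = 289079 - 1*28877564356 = 289079 - 28877564356 = -28877275277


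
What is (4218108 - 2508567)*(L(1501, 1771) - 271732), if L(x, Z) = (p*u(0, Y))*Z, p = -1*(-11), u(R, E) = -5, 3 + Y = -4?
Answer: -631054836117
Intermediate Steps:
Y = -7 (Y = -3 - 4 = -7)
p = 11
L(x, Z) = -55*Z (L(x, Z) = (11*(-5))*Z = -55*Z)
(4218108 - 2508567)*(L(1501, 1771) - 271732) = (4218108 - 2508567)*(-55*1771 - 271732) = 1709541*(-97405 - 271732) = 1709541*(-369137) = -631054836117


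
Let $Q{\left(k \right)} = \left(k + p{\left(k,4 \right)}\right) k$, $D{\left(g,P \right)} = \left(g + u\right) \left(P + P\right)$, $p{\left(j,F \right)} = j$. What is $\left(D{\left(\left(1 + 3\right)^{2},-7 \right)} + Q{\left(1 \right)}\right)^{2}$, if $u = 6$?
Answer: $93636$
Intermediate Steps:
$D{\left(g,P \right)} = 2 P \left(6 + g\right)$ ($D{\left(g,P \right)} = \left(g + 6\right) \left(P + P\right) = \left(6 + g\right) 2 P = 2 P \left(6 + g\right)$)
$Q{\left(k \right)} = 2 k^{2}$ ($Q{\left(k \right)} = \left(k + k\right) k = 2 k k = 2 k^{2}$)
$\left(D{\left(\left(1 + 3\right)^{2},-7 \right)} + Q{\left(1 \right)}\right)^{2} = \left(2 \left(-7\right) \left(6 + \left(1 + 3\right)^{2}\right) + 2 \cdot 1^{2}\right)^{2} = \left(2 \left(-7\right) \left(6 + 4^{2}\right) + 2 \cdot 1\right)^{2} = \left(2 \left(-7\right) \left(6 + 16\right) + 2\right)^{2} = \left(2 \left(-7\right) 22 + 2\right)^{2} = \left(-308 + 2\right)^{2} = \left(-306\right)^{2} = 93636$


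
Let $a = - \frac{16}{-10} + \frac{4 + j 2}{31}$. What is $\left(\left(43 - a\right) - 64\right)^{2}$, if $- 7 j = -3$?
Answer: $\frac{609645481}{1177225} \approx 517.87$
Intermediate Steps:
$j = \frac{3}{7}$ ($j = \left(- \frac{1}{7}\right) \left(-3\right) = \frac{3}{7} \approx 0.42857$)
$a = \frac{1906}{1085}$ ($a = - \frac{16}{-10} + \frac{4 + \frac{3}{7} \cdot 2}{31} = \left(-16\right) \left(- \frac{1}{10}\right) + \left(4 + \frac{6}{7}\right) \frac{1}{31} = \frac{8}{5} + \frac{34}{7} \cdot \frac{1}{31} = \frac{8}{5} + \frac{34}{217} = \frac{1906}{1085} \approx 1.7567$)
$\left(\left(43 - a\right) - 64\right)^{2} = \left(\left(43 - \frac{1906}{1085}\right) - 64\right)^{2} = \left(\frac{44749}{1085} - 64\right)^{2} = \left(- \frac{24691}{1085}\right)^{2} = \frac{609645481}{1177225}$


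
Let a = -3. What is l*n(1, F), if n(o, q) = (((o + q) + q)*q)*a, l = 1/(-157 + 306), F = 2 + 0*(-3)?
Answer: -30/149 ≈ -0.20134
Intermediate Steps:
F = 2 (F = 2 + 0 = 2)
l = 1/149 ≈ 0.0067114
n(o, q) = -3*q*(o + 2*q) (n(o, q) = (((o + q) + q)*q)*(-3) = ((o + 2*q)*q)*(-3) = (q*(o + 2*q))*(-3) = -3*q*(o + 2*q))
l*n(1, F) = (-3*2*(1 + 2*2))/149 = (-3*2*(1 + 4))/149 = (-3*2*5)/149 = (1/149)*(-30) = -30/149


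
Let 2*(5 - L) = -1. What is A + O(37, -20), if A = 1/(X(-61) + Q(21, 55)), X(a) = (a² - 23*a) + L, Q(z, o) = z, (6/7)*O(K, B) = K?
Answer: 2667971/61806 ≈ 43.167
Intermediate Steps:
L = 11/2 (L = 5 - ½*(-1) = 5 + ½ = 11/2 ≈ 5.5000)
O(K, B) = 7*K/6
X(a) = 11/2 + a² - 23*a (X(a) = (a² - 23*a) + 11/2 = 11/2 + a² - 23*a)
A = 2/10301 (A = 1/((11/2 + (-61)² - 23*(-61)) + 21) = 1/((11/2 + 3721 + 1403) + 21) = 1/(10259/2 + 21) = 1/(10301/2) = 2/10301 ≈ 0.00019416)
A + O(37, -20) = 2/10301 + (7/6)*37 = 2/10301 + 259/6 = 2667971/61806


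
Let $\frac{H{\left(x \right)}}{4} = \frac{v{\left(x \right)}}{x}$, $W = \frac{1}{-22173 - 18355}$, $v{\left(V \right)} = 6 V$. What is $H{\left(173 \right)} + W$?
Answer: $\frac{972671}{40528} \approx 24.0$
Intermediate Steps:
$W = - \frac{1}{40528}$ ($W = \frac{1}{-40528} = - \frac{1}{40528} \approx -2.4674 \cdot 10^{-5}$)
$H{\left(x \right)} = 24$ ($H{\left(x \right)} = 4 \frac{6 x}{x} = 4 \cdot 6 = 24$)
$H{\left(173 \right)} + W = 24 - \frac{1}{40528} = \frac{972671}{40528}$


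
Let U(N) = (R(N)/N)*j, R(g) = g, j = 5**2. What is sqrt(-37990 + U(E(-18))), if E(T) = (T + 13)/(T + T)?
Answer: I*sqrt(37965) ≈ 194.85*I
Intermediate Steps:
j = 25
E(T) = (13 + T)/(2*T) (E(T) = (13 + T)/((2*T)) = (13 + T)*(1/(2*T)) = (13 + T)/(2*T))
U(N) = 25 (U(N) = (N/N)*25 = 1*25 = 25)
sqrt(-37990 + U(E(-18))) = sqrt(-37990 + 25) = sqrt(-37965) = I*sqrt(37965)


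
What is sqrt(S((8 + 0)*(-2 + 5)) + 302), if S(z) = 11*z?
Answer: sqrt(566) ≈ 23.791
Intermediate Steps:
sqrt(S((8 + 0)*(-2 + 5)) + 302) = sqrt(11*((8 + 0)*(-2 + 5)) + 302) = sqrt(11*(8*3) + 302) = sqrt(11*24 + 302) = sqrt(264 + 302) = sqrt(566)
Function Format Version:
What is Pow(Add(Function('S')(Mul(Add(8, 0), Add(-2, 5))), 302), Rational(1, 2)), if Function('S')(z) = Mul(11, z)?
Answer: Pow(566, Rational(1, 2)) ≈ 23.791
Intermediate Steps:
Pow(Add(Function('S')(Mul(Add(8, 0), Add(-2, 5))), 302), Rational(1, 2)) = Pow(Add(Mul(11, Mul(Add(8, 0), Add(-2, 5))), 302), Rational(1, 2)) = Pow(Add(Mul(11, Mul(8, 3)), 302), Rational(1, 2)) = Pow(Add(Mul(11, 24), 302), Rational(1, 2)) = Pow(Add(264, 302), Rational(1, 2)) = Pow(566, Rational(1, 2))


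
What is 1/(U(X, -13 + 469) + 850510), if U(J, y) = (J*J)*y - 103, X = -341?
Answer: 1/53874543 ≈ 1.8562e-8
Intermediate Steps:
U(J, y) = -103 + y*J² (U(J, y) = J²*y - 103 = y*J² - 103 = -103 + y*J²)
1/(U(X, -13 + 469) + 850510) = 1/((-103 + (-13 + 469)*(-341)²) + 850510) = 1/((-103 + 456*116281) + 850510) = 1/((-103 + 53024136) + 850510) = 1/(53024033 + 850510) = 1/53874543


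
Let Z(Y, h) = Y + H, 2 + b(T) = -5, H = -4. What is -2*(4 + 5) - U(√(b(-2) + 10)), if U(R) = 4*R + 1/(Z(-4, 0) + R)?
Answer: -1090/61 - 243*√3/61 ≈ -24.769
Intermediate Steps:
b(T) = -7 (b(T) = -2 - 5 = -7)
Z(Y, h) = -4 + Y (Z(Y, h) = Y - 4 = -4 + Y)
U(R) = 1/(-8 + R) + 4*R (U(R) = 4*R + 1/((-4 - 4) + R) = 4*R + 1/(-8 + R) = 1/(-8 + R) + 4*R)
-2*(4 + 5) - U(√(b(-2) + 10)) = -2*(4 + 5) - (1 - 32*√(-7 + 10) + 4*(√(-7 + 10))²)/(-8 + √(-7 + 10)) = -2*9 - (1 - 32*√3 + 4*(√3)²)/(-8 + √3) = -18 - (1 - 32*√3 + 4*3)/(-8 + √3) = -18 - (1 - 32*√3 + 12)/(-8 + √3) = -18 - (13 - 32*√3)/(-8 + √3)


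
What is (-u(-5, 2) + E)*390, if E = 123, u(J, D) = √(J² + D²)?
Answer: 47970 - 390*√29 ≈ 45870.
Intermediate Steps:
u(J, D) = √(D² + J²)
(-u(-5, 2) + E)*390 = (-√(2² + (-5)²) + 123)*390 = (-√(4 + 25) + 123)*390 = (-√29 + 123)*390 = (123 - √29)*390 = 47970 - 390*√29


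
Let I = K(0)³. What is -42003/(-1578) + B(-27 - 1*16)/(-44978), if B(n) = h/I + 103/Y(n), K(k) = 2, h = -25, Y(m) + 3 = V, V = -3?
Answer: 7556971817/283901136 ≈ 26.618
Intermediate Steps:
Y(m) = -6 (Y(m) = -3 - 3 = -6)
I = 8 (I = 2³ = 8)
B(n) = -487/24 (B(n) = -25/8 + 103/(-6) = -25*⅛ + 103*(-⅙) = -25/8 - 103/6 = -487/24)
-42003/(-1578) + B(-27 - 1*16)/(-44978) = -42003/(-1578) - 487/24/(-44978) = -42003*(-1/1578) - 487/24*(-1/44978) = 14001/526 + 487/1079472 = 7556971817/283901136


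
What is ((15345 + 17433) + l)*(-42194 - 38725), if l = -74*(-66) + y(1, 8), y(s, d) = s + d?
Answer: -3048299649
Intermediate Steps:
y(s, d) = d + s
l = 4893 (l = -74*(-66) + (8 + 1) = 4884 + 9 = 4893)
((15345 + 17433) + l)*(-42194 - 38725) = ((15345 + 17433) + 4893)*(-42194 - 38725) = (32778 + 4893)*(-80919) = 37671*(-80919) = -3048299649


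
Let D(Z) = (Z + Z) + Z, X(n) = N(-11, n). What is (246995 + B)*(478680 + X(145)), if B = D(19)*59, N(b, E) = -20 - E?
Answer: 119800058370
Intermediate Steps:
X(n) = -20 - n
D(Z) = 3*Z (D(Z) = 2*Z + Z = 3*Z)
B = 3363 (B = (3*19)*59 = 57*59 = 3363)
(246995 + B)*(478680 + X(145)) = (246995 + 3363)*(478680 + (-20 - 1*145)) = 250358*(478680 + (-20 - 145)) = 250358*(478680 - 165) = 250358*478515 = 119800058370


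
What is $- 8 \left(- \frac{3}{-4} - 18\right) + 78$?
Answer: $216$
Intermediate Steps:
$- 8 \left(- \frac{3}{-4} - 18\right) + 78 = - 8 \left(\left(-3\right) \left(- \frac{1}{4}\right) - 18\right) + 78 = - 8 \left(\frac{3}{4} - 18\right) + 78 = \left(-8\right) \left(- \frac{69}{4}\right) + 78 = 138 + 78 = 216$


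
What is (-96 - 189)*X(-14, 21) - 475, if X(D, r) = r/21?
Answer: -760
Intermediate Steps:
X(D, r) = r/21 (X(D, r) = r*(1/21) = r/21)
(-96 - 189)*X(-14, 21) - 475 = (-96 - 189)*((1/21)*21) - 475 = -285*1 - 475 = -285 - 475 = -760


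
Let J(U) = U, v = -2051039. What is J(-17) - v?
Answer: 2051022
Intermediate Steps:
J(-17) - v = -17 - 1*(-2051039) = -17 + 2051039 = 2051022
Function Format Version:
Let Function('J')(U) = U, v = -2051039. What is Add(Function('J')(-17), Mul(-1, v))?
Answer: 2051022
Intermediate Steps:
Add(Function('J')(-17), Mul(-1, v)) = Add(-17, Mul(-1, -2051039)) = Add(-17, 2051039) = 2051022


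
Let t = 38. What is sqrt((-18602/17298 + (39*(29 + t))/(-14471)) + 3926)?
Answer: sqrt(7108440353167766)/1345803 ≈ 62.648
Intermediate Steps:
sqrt((-18602/17298 + (39*(29 + t))/(-14471)) + 3926) = sqrt((-18602/17298 + (39*(29 + 38))/(-14471)) + 3926) = sqrt((-18602*1/17298 + (39*67)*(-1/14471)) + 3926) = sqrt((-9301/8649 + 2613*(-1/14471)) + 3926) = sqrt((-9301/8649 - 2613/14471) + 3926) = sqrt(-157194608/125159679 + 3926) = sqrt(491219705146/125159679) = sqrt(7108440353167766)/1345803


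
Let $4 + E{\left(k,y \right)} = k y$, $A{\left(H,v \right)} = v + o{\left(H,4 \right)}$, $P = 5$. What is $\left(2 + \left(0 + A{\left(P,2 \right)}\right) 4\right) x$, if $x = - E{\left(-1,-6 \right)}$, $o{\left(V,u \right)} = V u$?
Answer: $-180$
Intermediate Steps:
$A{\left(H,v \right)} = v + 4 H$ ($A{\left(H,v \right)} = v + H 4 = v + 4 H$)
$E{\left(k,y \right)} = -4 + k y$
$x = -2$ ($x = - (-4 - -6) = - (-4 + 6) = \left(-1\right) 2 = -2$)
$\left(2 + \left(0 + A{\left(P,2 \right)}\right) 4\right) x = \left(2 + \left(0 + \left(2 + 4 \cdot 5\right)\right) 4\right) \left(-2\right) = \left(2 + \left(0 + \left(2 + 20\right)\right) 4\right) \left(-2\right) = \left(2 + \left(0 + 22\right) 4\right) \left(-2\right) = \left(2 + 22 \cdot 4\right) \left(-2\right) = \left(2 + 88\right) \left(-2\right) = 90 \left(-2\right) = -180$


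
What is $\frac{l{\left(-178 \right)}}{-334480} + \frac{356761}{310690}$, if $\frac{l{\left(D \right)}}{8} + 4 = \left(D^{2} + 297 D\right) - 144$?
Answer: $\frac{2154319511}{1298994890} \approx 1.6585$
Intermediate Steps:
$l{\left(D \right)} = -1184 + 8 D^{2} + 2376 D$ ($l{\left(D \right)} = -32 + 8 \left(\left(D^{2} + 297 D\right) - 144\right) = -32 + 8 \left(-144 + D^{2} + 297 D\right) = -32 + \left(-1152 + 8 D^{2} + 2376 D\right) = -1184 + 8 D^{2} + 2376 D$)
$\frac{l{\left(-178 \right)}}{-334480} + \frac{356761}{310690} = \frac{-1184 + 8 \left(-178\right)^{2} + 2376 \left(-178\right)}{-334480} + \frac{356761}{310690} = \left(-1184 + 8 \cdot 31684 - 422928\right) \left(- \frac{1}{334480}\right) + 356761 \cdot \frac{1}{310690} = \left(-1184 + 253472 - 422928\right) \left(- \frac{1}{334480}\right) + \frac{356761}{310690} = \left(-170640\right) \left(- \frac{1}{334480}\right) + \frac{356761}{310690} = \frac{2133}{4181} + \frac{356761}{310690} = \frac{2154319511}{1298994890}$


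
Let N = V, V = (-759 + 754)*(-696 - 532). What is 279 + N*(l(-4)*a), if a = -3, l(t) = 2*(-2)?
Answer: 73959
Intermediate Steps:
l(t) = -4
V = 6140 (V = -5*(-1228) = 6140)
N = 6140
279 + N*(l(-4)*a) = 279 + 6140*(-4*(-3)) = 279 + 6140*12 = 279 + 73680 = 73959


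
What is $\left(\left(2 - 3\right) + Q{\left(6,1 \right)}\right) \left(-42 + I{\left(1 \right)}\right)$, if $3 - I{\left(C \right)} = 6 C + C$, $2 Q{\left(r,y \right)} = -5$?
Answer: $161$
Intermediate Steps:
$Q{\left(r,y \right)} = - \frac{5}{2}$ ($Q{\left(r,y \right)} = \frac{1}{2} \left(-5\right) = - \frac{5}{2}$)
$I{\left(C \right)} = 3 - 7 C$ ($I{\left(C \right)} = 3 - \left(6 C + C\right) = 3 - 7 C$)
$\left(\left(2 - 3\right) + Q{\left(6,1 \right)}\right) \left(-42 + I{\left(1 \right)}\right) = \left(\left(2 - 3\right) - \frac{5}{2}\right) \left(-42 + \left(3 - 7\right)\right) = \left(-1 - \frac{5}{2}\right) \left(-42 + \left(3 - 7\right)\right) = - \frac{7 \left(-42 - 4\right)}{2} = \left(- \frac{7}{2}\right) \left(-46\right) = 161$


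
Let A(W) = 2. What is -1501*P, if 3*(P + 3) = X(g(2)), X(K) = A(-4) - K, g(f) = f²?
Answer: 16511/3 ≈ 5503.7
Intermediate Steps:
X(K) = 2 - K
P = -11/3 (P = -3 + (2 - 1*2²)/3 = -3 + (2 - 1*4)/3 = -3 + (2 - 4)/3 = -3 + (⅓)*(-2) = -3 - ⅔ = -11/3 ≈ -3.6667)
-1501*P = -1501*(-11/3) = 16511/3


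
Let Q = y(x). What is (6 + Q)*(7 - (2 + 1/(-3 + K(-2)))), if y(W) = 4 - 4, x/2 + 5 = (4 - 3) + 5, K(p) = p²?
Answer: 24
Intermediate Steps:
x = 2 (x = -10 + 2*((4 - 3) + 5) = -10 + 2*(1 + 5) = -10 + 2*6 = -10 + 12 = 2)
y(W) = 0
Q = 0
(6 + Q)*(7 - (2 + 1/(-3 + K(-2)))) = (6 + 0)*(7 - (2 + 1/(-3 + (-2)²))) = 6*(7 - (2 + 1/(-3 + 4))) = 6*(7 - (2 + 1/1)) = 6*(7 - (2 + 1)) = 6*(7 - 1*3) = 6*(7 - 3) = 6*4 = 24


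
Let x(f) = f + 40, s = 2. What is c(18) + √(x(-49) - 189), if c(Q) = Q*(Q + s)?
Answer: 360 + 3*I*√22 ≈ 360.0 + 14.071*I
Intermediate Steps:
c(Q) = Q*(2 + Q) (c(Q) = Q*(Q + 2) = Q*(2 + Q))
x(f) = 40 + f
c(18) + √(x(-49) - 189) = 18*(2 + 18) + √((40 - 49) - 189) = 18*20 + √(-9 - 189) = 360 + √(-198) = 360 + 3*I*√22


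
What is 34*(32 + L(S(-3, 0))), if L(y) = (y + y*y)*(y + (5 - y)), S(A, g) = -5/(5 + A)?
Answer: 3451/2 ≈ 1725.5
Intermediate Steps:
L(y) = 5*y + 5*y² (L(y) = (y + y²)*5 = 5*y + 5*y²)
34*(32 + L(S(-3, 0))) = 34*(32 + 5*(-5/(5 - 3))*(1 - 5/(5 - 3))) = 34*(32 + 5*(-5/2)*(1 - 5/2)) = 34*(32 + 5*(-5/2)*(-3/2)) = 34*(32 + 75/4) = 34*(203/4) = 3451/2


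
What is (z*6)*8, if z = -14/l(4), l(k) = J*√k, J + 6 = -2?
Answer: 42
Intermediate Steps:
J = -8 (J = -6 - 2 = -8)
l(k) = -8*√k
z = 7/8 (z = -14/((-8*√4)) = -14/((-8*2)) = -14/(-16) = -14*(-1/16) = 7/8 ≈ 0.87500)
(z*6)*8 = ((7/8)*6)*8 = (21/4)*8 = 42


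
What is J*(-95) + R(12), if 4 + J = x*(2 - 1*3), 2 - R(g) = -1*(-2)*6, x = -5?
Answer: -105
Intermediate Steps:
R(g) = -10 (R(g) = 2 - (-1*(-2))*6 = 2 - 2*6 = 2 - 1*12 = 2 - 12 = -10)
J = 1 (J = -4 - 5*(2 - 1*3) = -4 - 5*(2 - 3) = -4 - 5*(-1) = -4 + 5 = 1)
J*(-95) + R(12) = 1*(-95) - 10 = -95 - 10 = -105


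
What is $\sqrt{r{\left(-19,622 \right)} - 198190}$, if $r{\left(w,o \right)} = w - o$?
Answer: $i \sqrt{198831} \approx 445.9 i$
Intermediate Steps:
$\sqrt{r{\left(-19,622 \right)} - 198190} = \sqrt{\left(-19 - 622\right) - 198190} = \sqrt{-641 - 198190} = \sqrt{-198831} = i \sqrt{198831}$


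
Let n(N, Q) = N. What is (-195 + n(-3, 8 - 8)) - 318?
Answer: -516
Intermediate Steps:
(-195 + n(-3, 8 - 8)) - 318 = (-195 - 3) - 318 = -198 - 318 = -516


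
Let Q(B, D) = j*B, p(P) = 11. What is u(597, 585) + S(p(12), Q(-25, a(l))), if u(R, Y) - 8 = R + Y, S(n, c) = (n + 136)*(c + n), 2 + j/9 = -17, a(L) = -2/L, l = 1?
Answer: 631232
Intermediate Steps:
j = -171 (j = -18 + 9*(-17) = -18 - 153 = -171)
Q(B, D) = -171*B
S(n, c) = (136 + n)*(c + n)
u(R, Y) = 8 + R + Y (u(R, Y) = 8 + (R + Y) = 8 + R + Y)
u(597, 585) + S(p(12), Q(-25, a(l))) = (8 + 597 + 585) + (11² + 136*(-171*(-25)) + 136*11 - 171*(-25)*11) = 1190 + (121 + 136*4275 + 1496 + 4275*11) = 1190 + (121 + 581400 + 1496 + 47025) = 1190 + 630042 = 631232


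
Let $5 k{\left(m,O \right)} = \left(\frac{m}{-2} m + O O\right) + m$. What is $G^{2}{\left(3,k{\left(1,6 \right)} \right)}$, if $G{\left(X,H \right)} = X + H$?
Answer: $\frac{10609}{100} \approx 106.09$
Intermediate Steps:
$k{\left(m,O \right)} = - \frac{m^{2}}{10} + \frac{m}{5} + \frac{O^{2}}{5}$ ($k{\left(m,O \right)} = \frac{\left(\frac{m}{-2} m + O O\right) + m}{5} = \frac{\left(m \left(- \frac{1}{2}\right) m + O^{2}\right) + m}{5} = \frac{\left(- \frac{m}{2} m + O^{2}\right) + m}{5} = \frac{\left(- \frac{m^{2}}{2} + O^{2}\right) + m}{5} = \frac{\left(O^{2} - \frac{m^{2}}{2}\right) + m}{5} = \frac{m + O^{2} - \frac{m^{2}}{2}}{5} = - \frac{m^{2}}{10} + \frac{m}{5} + \frac{O^{2}}{5}$)
$G{\left(X,H \right)} = H + X$
$G^{2}{\left(3,k{\left(1,6 \right)} \right)} = \left(\left(- \frac{1^{2}}{10} + \frac{1}{5} \cdot 1 + \frac{6^{2}}{5}\right) + 3\right)^{2} = \left(\left(\left(- \frac{1}{10}\right) 1 + \frac{1}{5} + \frac{1}{5} \cdot 36\right) + 3\right)^{2} = \left(\left(- \frac{1}{10} + \frac{1}{5} + \frac{36}{5}\right) + 3\right)^{2} = \left(\frac{73}{10} + 3\right)^{2} = \left(\frac{103}{10}\right)^{2} = \frac{10609}{100}$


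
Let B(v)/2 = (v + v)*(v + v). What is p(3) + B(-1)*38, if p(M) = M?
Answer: 307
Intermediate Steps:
B(v) = 8*v² (B(v) = 2*((v + v)*(v + v)) = 2*((2*v)*(2*v)) = 2*(4*v²) = 8*v²)
p(3) + B(-1)*38 = 3 + (8*(-1)²)*38 = 3 + (8*1)*38 = 3 + 8*38 = 3 + 304 = 307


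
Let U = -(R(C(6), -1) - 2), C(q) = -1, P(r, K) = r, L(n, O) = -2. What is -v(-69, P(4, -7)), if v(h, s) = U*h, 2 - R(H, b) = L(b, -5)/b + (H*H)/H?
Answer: 69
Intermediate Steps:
R(H, b) = 2 - H + 2/b (R(H, b) = 2 - (-2/b + (H*H)/H) = 2 - (-2/b + H**2/H) = 2 - (-2/b + H) = 2 - (H - 2/b) = 2 + (-H + 2/b) = 2 - H + 2/b)
U = 1 (U = -((2 - 1*(-1) + 2/(-1)) - 2) = -((2 + 1 + 2*(-1)) - 2) = -((2 + 1 - 2) - 2) = -(1 - 2) = -1*(-1) = 1)
v(h, s) = h (v(h, s) = 1*h = h)
-v(-69, P(4, -7)) = -1*(-69) = 69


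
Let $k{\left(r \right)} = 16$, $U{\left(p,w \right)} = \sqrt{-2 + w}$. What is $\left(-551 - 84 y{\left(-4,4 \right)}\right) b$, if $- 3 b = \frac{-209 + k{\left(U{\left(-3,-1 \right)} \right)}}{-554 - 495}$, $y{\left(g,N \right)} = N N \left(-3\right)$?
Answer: $- \frac{671833}{3147} \approx -213.48$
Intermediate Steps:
$y{\left(g,N \right)} = - 3 N^{2}$ ($y{\left(g,N \right)} = N^{2} \left(-3\right) = - 3 N^{2}$)
$b = - \frac{193}{3147}$ ($b = - \frac{\left(-209 + 16\right) \frac{1}{-554 - 495}}{3} = - \frac{\left(-193\right) \frac{1}{-1049}}{3} = - \frac{\left(-193\right) \left(- \frac{1}{1049}\right)}{3} = \left(- \frac{1}{3}\right) \frac{193}{1049} = - \frac{193}{3147} \approx -0.061328$)
$\left(-551 - 84 y{\left(-4,4 \right)}\right) b = \left(-551 - 84 \left(- 3 \cdot 4^{2}\right)\right) \left(- \frac{193}{3147}\right) = \left(-551 - 84 \left(\left(-3\right) 16\right)\right) \left(- \frac{193}{3147}\right) = \left(-551 - -4032\right) \left(- \frac{193}{3147}\right) = \left(-551 + 4032\right) \left(- \frac{193}{3147}\right) = 3481 \left(- \frac{193}{3147}\right) = - \frac{671833}{3147}$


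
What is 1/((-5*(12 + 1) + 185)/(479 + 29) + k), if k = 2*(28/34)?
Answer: 2159/4066 ≈ 0.53099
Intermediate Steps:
k = 28/17 (k = 2*(28*(1/34)) = 2*(14/17) = 28/17 ≈ 1.6471)
1/((-5*(12 + 1) + 185)/(479 + 29) + k) = 1/((-5*(12 + 1) + 185)/(479 + 29) + 28/17) = 1/((-5*13 + 185)/508 + 28/17) = 1/((-65 + 185)*(1/508) + 28/17) = 1/(120*(1/508) + 28/17) = 1/(30/127 + 28/17) = 1/(4066/2159) = 2159/4066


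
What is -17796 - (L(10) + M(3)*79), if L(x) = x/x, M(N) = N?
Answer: -18034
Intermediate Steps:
L(x) = 1
-17796 - (L(10) + M(3)*79) = -17796 - (1 + 3*79) = -17796 - (1 + 237) = -17796 - 1*238 = -17796 - 238 = -18034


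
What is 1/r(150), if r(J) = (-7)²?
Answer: 1/49 ≈ 0.020408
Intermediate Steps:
r(J) = 49
1/r(150) = 1/49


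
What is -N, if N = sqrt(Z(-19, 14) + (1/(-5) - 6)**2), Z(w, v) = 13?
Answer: -sqrt(1286)/5 ≈ -7.1722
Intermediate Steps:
N = sqrt(1286)/5 (N = sqrt(13 + (1/(-5) - 6)**2) = sqrt(13 + (-1/5 - 6)**2) = sqrt(13 + (-31/5)**2) = sqrt(13 + 961/25) = sqrt(1286/25) = sqrt(1286)/5 ≈ 7.1722)
-N = -sqrt(1286)/5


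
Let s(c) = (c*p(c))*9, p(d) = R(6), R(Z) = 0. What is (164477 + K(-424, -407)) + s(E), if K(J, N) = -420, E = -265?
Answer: 164057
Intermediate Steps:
p(d) = 0
s(c) = 0 (s(c) = (c*0)*9 = 0*9 = 0)
(164477 + K(-424, -407)) + s(E) = (164477 - 420) + 0 = 164057 + 0 = 164057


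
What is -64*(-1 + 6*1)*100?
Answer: -32000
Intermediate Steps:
-64*(-1 + 6*1)*100 = -64*(-1 + 6)*100 = -64*5*100 = -320*100 = -32000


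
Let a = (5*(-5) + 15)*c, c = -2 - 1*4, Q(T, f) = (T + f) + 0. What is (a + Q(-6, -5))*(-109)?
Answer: -5341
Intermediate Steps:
Q(T, f) = T + f
c = -6 (c = -2 - 4 = -6)
a = 60 (a = (5*(-5) + 15)*(-6) = (-25 + 15)*(-6) = -10*(-6) = 60)
(a + Q(-6, -5))*(-109) = (60 + (-6 - 5))*(-109) = (60 - 11)*(-109) = 49*(-109) = -5341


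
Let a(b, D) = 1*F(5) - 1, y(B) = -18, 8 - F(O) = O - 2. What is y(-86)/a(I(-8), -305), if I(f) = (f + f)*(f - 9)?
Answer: -9/2 ≈ -4.5000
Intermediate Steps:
F(O) = 10 - O (F(O) = 8 - (O - 2) = 8 - (-2 + O) = 8 + (2 - O) = 10 - O)
I(f) = 2*f*(-9 + f) (I(f) = (2*f)*(-9 + f) = 2*f*(-9 + f))
a(b, D) = 4 (a(b, D) = 1*(10 - 1*5) - 1 = 1*(10 - 5) - 1 = 1*5 - 1 = 5 - 1 = 4)
y(-86)/a(I(-8), -305) = -18/4 = -18*¼ = -9/2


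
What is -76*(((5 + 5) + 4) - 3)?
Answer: -836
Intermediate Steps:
-76*(((5 + 5) + 4) - 3) = -76*((10 + 4) - 3) = -76*(14 - 3) = -76*11 = -836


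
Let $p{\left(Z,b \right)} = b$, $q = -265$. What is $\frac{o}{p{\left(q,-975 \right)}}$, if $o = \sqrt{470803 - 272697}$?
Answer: $- \frac{\sqrt{198106}}{975} \approx -0.4565$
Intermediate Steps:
$o = \sqrt{198106} \approx 445.09$
$\frac{o}{p{\left(q,-975 \right)}} = \frac{\sqrt{198106}}{-975} = \sqrt{198106} \left(- \frac{1}{975}\right) = - \frac{\sqrt{198106}}{975}$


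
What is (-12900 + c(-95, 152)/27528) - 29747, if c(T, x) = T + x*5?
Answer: -1173985951/27528 ≈ -42647.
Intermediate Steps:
c(T, x) = T + 5*x
(-12900 + c(-95, 152)/27528) - 29747 = (-12900 + (-95 + 5*152)/27528) - 29747 = (-12900 + (-95 + 760)*(1/27528)) - 29747 = (-12900 + 665*(1/27528)) - 29747 = (-12900 + 665/27528) - 29747 = -355110535/27528 - 29747 = -1173985951/27528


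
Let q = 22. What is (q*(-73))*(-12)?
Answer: 19272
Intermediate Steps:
(q*(-73))*(-12) = (22*(-73))*(-12) = -1606*(-12) = 19272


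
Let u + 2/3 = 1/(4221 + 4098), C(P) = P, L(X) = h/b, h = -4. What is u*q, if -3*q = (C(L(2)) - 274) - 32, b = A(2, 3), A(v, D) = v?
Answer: -1707860/24957 ≈ -68.432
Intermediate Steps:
b = 2
L(X) = -2 (L(X) = -4/2 = -4*½ = -2)
q = 308/3 (q = -((-2 - 274) - 32)/3 = -(-276 - 32)/3 = -⅓*(-308) = 308/3 ≈ 102.67)
u = -5545/8319 (u = -⅔ + 1/(4221 + 4098) = -⅔ + 1/8319 = -5545/8319 ≈ -0.66655)
u*q = -5545/8319*308/3 = -1707860/24957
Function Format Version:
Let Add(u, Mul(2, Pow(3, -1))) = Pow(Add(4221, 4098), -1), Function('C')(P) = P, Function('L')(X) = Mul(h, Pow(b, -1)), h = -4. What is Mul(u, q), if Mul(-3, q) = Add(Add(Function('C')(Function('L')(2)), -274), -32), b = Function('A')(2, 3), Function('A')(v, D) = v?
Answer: Rational(-1707860, 24957) ≈ -68.432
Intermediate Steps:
b = 2
Function('L')(X) = -2 (Function('L')(X) = Mul(-4, Pow(2, -1)) = Mul(-4, Rational(1, 2)) = -2)
q = Rational(308, 3) (q = Mul(Rational(-1, 3), Add(Add(-2, -274), -32)) = Mul(Rational(-1, 3), Add(-276, -32)) = Mul(Rational(-1, 3), -308) = Rational(308, 3) ≈ 102.67)
u = Rational(-5545, 8319) (u = Add(Rational(-2, 3), Pow(Add(4221, 4098), -1)) = Add(Rational(-2, 3), Pow(8319, -1)) = Add(Rational(-2, 3), Rational(1, 8319)) = Rational(-5545, 8319) ≈ -0.66655)
Mul(u, q) = Mul(Rational(-5545, 8319), Rational(308, 3)) = Rational(-1707860, 24957)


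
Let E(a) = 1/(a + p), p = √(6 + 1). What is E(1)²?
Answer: (1 + √7)⁻² ≈ 0.075236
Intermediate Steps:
p = √7 ≈ 2.6458
E(a) = 1/(a + √7)
E(1)² = (1/(1 + √7))² = (1 + √7)⁻²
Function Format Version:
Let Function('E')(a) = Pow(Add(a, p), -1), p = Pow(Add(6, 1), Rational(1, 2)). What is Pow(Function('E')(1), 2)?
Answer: Pow(Add(1, Pow(7, Rational(1, 2))), -2) ≈ 0.075236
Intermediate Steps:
p = Pow(7, Rational(1, 2)) ≈ 2.6458
Function('E')(a) = Pow(Add(a, Pow(7, Rational(1, 2))), -1)
Pow(Function('E')(1), 2) = Pow(Pow(Add(1, Pow(7, Rational(1, 2))), -1), 2) = Pow(Add(1, Pow(7, Rational(1, 2))), -2)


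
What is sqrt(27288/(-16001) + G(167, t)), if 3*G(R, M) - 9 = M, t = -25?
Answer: 2*I*sqrt(4054813410)/48003 ≈ 2.6531*I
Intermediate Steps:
G(R, M) = 3 + M/3
sqrt(27288/(-16001) + G(167, t)) = sqrt(27288/(-16001) + (3 + (1/3)*(-25))) = sqrt(27288*(-1/16001) + (3 - 25/3)) = sqrt(-27288/16001 - 16/3) = sqrt(-337880/48003) = 2*I*sqrt(4054813410)/48003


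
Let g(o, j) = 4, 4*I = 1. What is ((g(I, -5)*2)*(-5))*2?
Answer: -80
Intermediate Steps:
I = 1/4 (I = (1/4)*1 = 1/4 ≈ 0.25000)
((g(I, -5)*2)*(-5))*2 = ((4*2)*(-5))*2 = (8*(-5))*2 = -40*2 = -80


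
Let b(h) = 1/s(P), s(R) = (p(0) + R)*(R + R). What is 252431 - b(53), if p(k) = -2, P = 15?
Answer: 98448089/390 ≈ 2.5243e+5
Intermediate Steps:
s(R) = 2*R*(-2 + R) (s(R) = (-2 + R)*(R + R) = (-2 + R)*(2*R) = 2*R*(-2 + R))
b(h) = 1/390 (b(h) = 1/(2*15*(-2 + 15)) = 1/(2*15*13) = 1/390)
252431 - b(53) = 252431 - 1*1/390 = 252431 - 1/390 = 98448089/390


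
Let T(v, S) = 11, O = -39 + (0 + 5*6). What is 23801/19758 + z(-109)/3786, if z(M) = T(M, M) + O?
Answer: 5008339/4155766 ≈ 1.2052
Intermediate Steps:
O = -9 (O = -39 + (0 + 30) = -39 + 30 = -9)
z(M) = 2 (z(M) = 11 - 9 = 2)
23801/19758 + z(-109)/3786 = 23801/19758 + 2/3786 = 23801*(1/19758) + 2*(1/3786) = 23801/19758 + 1/1893 = 5008339/4155766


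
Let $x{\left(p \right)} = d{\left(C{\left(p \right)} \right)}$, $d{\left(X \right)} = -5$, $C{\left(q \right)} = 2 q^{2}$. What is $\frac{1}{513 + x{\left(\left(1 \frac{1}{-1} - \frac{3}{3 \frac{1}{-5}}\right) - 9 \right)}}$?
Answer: $\frac{1}{508} \approx 0.0019685$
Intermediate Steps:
$x{\left(p \right)} = -5$
$\frac{1}{513 + x{\left(\left(1 \frac{1}{-1} - \frac{3}{3 \frac{1}{-5}}\right) - 9 \right)}} = \frac{1}{513 - 5} = \frac{1}{508}$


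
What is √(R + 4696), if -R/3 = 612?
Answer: 2*√715 ≈ 53.479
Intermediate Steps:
R = -1836 (R = -3*612 = -1836)
√(R + 4696) = √(-1836 + 4696) = √2860 = 2*√715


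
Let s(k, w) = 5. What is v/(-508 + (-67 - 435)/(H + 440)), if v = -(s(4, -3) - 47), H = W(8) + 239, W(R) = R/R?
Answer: -4760/57657 ≈ -0.082557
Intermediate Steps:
W(R) = 1
H = 240 (H = 1 + 239 = 240)
v = 42 (v = -(5 - 47) = -1*(-42) = 42)
v/(-508 + (-67 - 435)/(H + 440)) = 42/(-508 + (-67 - 435)/(240 + 440)) = 42/(-508 - 502/680) = 42/(-508 - 502*1/680) = 42/(-508 - 251/340) = 42/(-172971/340) = -340/172971*42 = -4760/57657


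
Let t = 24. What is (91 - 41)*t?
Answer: 1200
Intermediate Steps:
(91 - 41)*t = (91 - 41)*24 = 50*24 = 1200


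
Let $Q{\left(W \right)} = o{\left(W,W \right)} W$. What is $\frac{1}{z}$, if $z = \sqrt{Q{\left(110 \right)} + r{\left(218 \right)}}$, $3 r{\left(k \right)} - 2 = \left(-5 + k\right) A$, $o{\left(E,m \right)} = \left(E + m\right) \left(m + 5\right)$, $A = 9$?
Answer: $\frac{\sqrt{7197}}{141541} \approx 0.00059937$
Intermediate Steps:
$o{\left(E,m \right)} = \left(5 + m\right) \left(E + m\right)$ ($o{\left(E,m \right)} = \left(E + m\right) \left(5 + m\right) = \left(5 + m\right) \left(E + m\right)$)
$r{\left(k \right)} = - \frac{43}{3} + 3 k$ ($r{\left(k \right)} = \frac{2}{3} + \frac{\left(-5 + k\right) 9}{3} = \frac{2}{3} + \frac{-45 + 9 k}{3} = \frac{2}{3} + \left(-15 + 3 k\right) = - \frac{43}{3} + 3 k$)
$Q{\left(W \right)} = W \left(2 W^{2} + 10 W\right)$ ($Q{\left(W \right)} = \left(W^{2} + 5 W + 5 W + W W\right) W = \left(W^{2} + 5 W + 5 W + W^{2}\right) W = \left(2 W^{2} + 10 W\right) W = W \left(2 W^{2} + 10 W\right)$)
$z = \frac{59 \sqrt{7197}}{3}$ ($z = \sqrt{2 \cdot 110^{2} \left(5 + 110\right) + \left(- \frac{43}{3} + 3 \cdot 218\right)} = \sqrt{2 \cdot 12100 \cdot 115 + \left(- \frac{43}{3} + 654\right)} = \sqrt{2783000 + \frac{1919}{3}} = \sqrt{\frac{8350919}{3}} = \frac{59 \sqrt{7197}}{3} \approx 1668.4$)
$\frac{1}{z} = \frac{1}{\frac{59}{3} \sqrt{7197}} = \frac{\sqrt{7197}}{141541}$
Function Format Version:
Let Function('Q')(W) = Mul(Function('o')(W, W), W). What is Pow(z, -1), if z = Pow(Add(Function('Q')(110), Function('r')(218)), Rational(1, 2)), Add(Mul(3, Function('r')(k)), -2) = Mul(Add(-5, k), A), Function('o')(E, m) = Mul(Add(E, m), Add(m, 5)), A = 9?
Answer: Mul(Rational(1, 141541), Pow(7197, Rational(1, 2))) ≈ 0.00059937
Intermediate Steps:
Function('o')(E, m) = Mul(Add(5, m), Add(E, m)) (Function('o')(E, m) = Mul(Add(E, m), Add(5, m)) = Mul(Add(5, m), Add(E, m)))
Function('r')(k) = Add(Rational(-43, 3), Mul(3, k)) (Function('r')(k) = Add(Rational(2, 3), Mul(Rational(1, 3), Mul(Add(-5, k), 9))) = Add(Rational(2, 3), Mul(Rational(1, 3), Add(-45, Mul(9, k)))) = Add(Rational(2, 3), Add(-15, Mul(3, k))) = Add(Rational(-43, 3), Mul(3, k)))
Function('Q')(W) = Mul(W, Add(Mul(2, Pow(W, 2)), Mul(10, W))) (Function('Q')(W) = Mul(Add(Pow(W, 2), Mul(5, W), Mul(5, W), Mul(W, W)), W) = Mul(Add(Pow(W, 2), Mul(5, W), Mul(5, W), Pow(W, 2)), W) = Mul(Add(Mul(2, Pow(W, 2)), Mul(10, W)), W) = Mul(W, Add(Mul(2, Pow(W, 2)), Mul(10, W))))
z = Mul(Rational(59, 3), Pow(7197, Rational(1, 2))) (z = Pow(Add(Mul(2, Pow(110, 2), Add(5, 110)), Add(Rational(-43, 3), Mul(3, 218))), Rational(1, 2)) = Pow(Add(Mul(2, 12100, 115), Add(Rational(-43, 3), 654)), Rational(1, 2)) = Pow(Add(2783000, Rational(1919, 3)), Rational(1, 2)) = Pow(Rational(8350919, 3), Rational(1, 2)) = Mul(Rational(59, 3), Pow(7197, Rational(1, 2))) ≈ 1668.4)
Pow(z, -1) = Pow(Mul(Rational(59, 3), Pow(7197, Rational(1, 2))), -1) = Mul(Rational(1, 141541), Pow(7197, Rational(1, 2)))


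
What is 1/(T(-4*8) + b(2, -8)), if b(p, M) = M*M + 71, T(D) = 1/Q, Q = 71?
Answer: 71/9586 ≈ 0.0074066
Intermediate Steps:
T(D) = 1/71
b(p, M) = 71 + M² (b(p, M) = M² + 71 = 71 + M²)
1/(T(-4*8) + b(2, -8)) = 1/(1/71 + (71 + (-8)²)) = 1/(1/71 + (71 + 64)) = 1/(1/71 + 135) = 1/(9586/71) = 71/9586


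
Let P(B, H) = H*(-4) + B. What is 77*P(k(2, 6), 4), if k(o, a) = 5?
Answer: -847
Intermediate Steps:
P(B, H) = B - 4*H (P(B, H) = -4*H + B = B - 4*H)
77*P(k(2, 6), 4) = 77*(5 - 4*4) = 77*(5 - 16) = 77*(-11) = -847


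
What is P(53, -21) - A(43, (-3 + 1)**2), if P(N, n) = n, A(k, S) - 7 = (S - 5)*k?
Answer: 15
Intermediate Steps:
A(k, S) = 7 + k*(-5 + S) (A(k, S) = 7 + (S - 5)*k = 7 + (-5 + S)*k = 7 + k*(-5 + S))
P(53, -21) - A(43, (-3 + 1)**2) = -21 - (7 - 5*43 + (-3 + 1)**2*43) = -21 - (7 - 215 + (-2)**2*43) = -21 - (7 - 215 + 4*43) = -21 - (7 - 215 + 172) = -21 - 1*(-36) = -21 + 36 = 15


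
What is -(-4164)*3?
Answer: 12492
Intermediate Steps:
-(-4164)*3 = -347*(-36) = 12492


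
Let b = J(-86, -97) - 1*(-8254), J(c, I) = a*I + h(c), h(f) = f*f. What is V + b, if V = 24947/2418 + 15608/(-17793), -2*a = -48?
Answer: 14706791345/1103166 ≈ 13331.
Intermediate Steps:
h(f) = f**2
a = 24 (a = -1/2*(-48) = 24)
J(c, I) = c**2 + 24*I (J(c, I) = 24*I + c**2 = c**2 + 24*I)
V = 10413893/1103166 (V = 24947*(1/2418) + 15608*(-1/17793) = 1919/186 - 15608/17793 = 10413893/1103166 ≈ 9.4400)
b = 13322 (b = ((-86)**2 + 24*(-97)) - 1*(-8254) = (7396 - 2328) + 8254 = 5068 + 8254 = 13322)
V + b = 10413893/1103166 + 13322 = 14706791345/1103166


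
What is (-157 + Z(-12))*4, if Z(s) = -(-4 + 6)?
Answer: -636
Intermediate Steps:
Z(s) = -2 (Z(s) = -1*2 = -2)
(-157 + Z(-12))*4 = (-157 - 2)*4 = -159*4 = -636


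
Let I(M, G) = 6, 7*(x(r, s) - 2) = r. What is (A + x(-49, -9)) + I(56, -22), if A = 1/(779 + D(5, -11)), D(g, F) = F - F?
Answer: 780/779 ≈ 1.0013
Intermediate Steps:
x(r, s) = 2 + r/7
D(g, F) = 0
A = 1/779 (A = 1/(779 + 0) = 1/779 ≈ 0.0012837)
(A + x(-49, -9)) + I(56, -22) = (1/779 + (2 + (⅐)*(-49))) + 6 = (1/779 + (2 - 7)) + 6 = (1/779 - 5) + 6 = -3894/779 + 6 = 780/779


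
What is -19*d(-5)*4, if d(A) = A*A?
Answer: -1900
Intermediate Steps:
d(A) = A²
-19*d(-5)*4 = -19*(-5)²*4 = -19*25*4 = -475*4 = -1900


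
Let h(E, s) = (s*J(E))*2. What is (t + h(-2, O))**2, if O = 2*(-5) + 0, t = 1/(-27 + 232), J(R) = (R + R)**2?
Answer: 4303228801/42025 ≈ 1.0240e+5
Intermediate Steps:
J(R) = 4*R**2 (J(R) = (2*R)**2 = 4*R**2)
t = 1/205 ≈ 0.0048781
O = -10 (O = -10 + 0 = -10)
h(E, s) = 8*s*E**2 (h(E, s) = (s*(4*E**2))*2 = (4*s*E**2)*2 = 8*s*E**2)
(t + h(-2, O))**2 = (1/205 + 8*(-10)*(-2)**2)**2 = (1/205 + 8*(-10)*4)**2 = (1/205 - 320)**2 = (-65599/205)**2 = 4303228801/42025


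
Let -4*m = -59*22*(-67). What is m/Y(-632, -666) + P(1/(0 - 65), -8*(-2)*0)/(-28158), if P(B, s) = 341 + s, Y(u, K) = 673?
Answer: -306213325/9475167 ≈ -32.317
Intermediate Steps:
m = -43483/2 (m = -(-59*22)*(-67)/4 = -(-649)*(-67)/2 = -1/4*86966 = -43483/2 ≈ -21742.)
m/Y(-632, -666) + P(1/(0 - 65), -8*(-2)*0)/(-28158) = -43483/2/673 + (341 - 8*(-2)*0)/(-28158) = -43483/2*1/673 + (341 + 16*0)*(-1/28158) = -43483/1346 + (341 + 0)*(-1/28158) = -43483/1346 + 341*(-1/28158) = -43483/1346 - 341/28158 = -306213325/9475167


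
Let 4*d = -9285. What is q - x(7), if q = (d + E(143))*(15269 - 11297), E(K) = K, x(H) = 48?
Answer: -8652057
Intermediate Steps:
d = -9285/4 (d = (1/4)*(-9285) = -9285/4 ≈ -2321.3)
q = -8652009 (q = (-9285/4 + 143)*(15269 - 11297) = -8713/4*3972 = -8652009)
q - x(7) = -8652009 - 1*48 = -8652009 - 48 = -8652057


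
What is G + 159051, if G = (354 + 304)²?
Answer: 592015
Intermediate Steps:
G = 432964 (G = 658² = 432964)
G + 159051 = 432964 + 159051 = 592015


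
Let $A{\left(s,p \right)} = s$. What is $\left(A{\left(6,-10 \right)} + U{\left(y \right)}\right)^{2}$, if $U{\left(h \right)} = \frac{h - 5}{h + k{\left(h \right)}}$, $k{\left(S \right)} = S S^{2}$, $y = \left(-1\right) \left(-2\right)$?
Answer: $\frac{3249}{100} \approx 32.49$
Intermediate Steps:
$y = 2$
$k{\left(S \right)} = S^{3}$
$U{\left(h \right)} = \frac{-5 + h}{h + h^{3}}$ ($U{\left(h \right)} = \frac{h - 5}{h + h^{3}} = \frac{-5 + h}{h + h^{3}}$)
$\left(A{\left(6,-10 \right)} + U{\left(y \right)}\right)^{2} = \left(6 + \frac{-5 + 2}{2 + 2^{3}}\right)^{2} = \left(6 + \frac{1}{2 + 8} \left(-3\right)\right)^{2} = \left(6 + \frac{1}{10} \left(-3\right)\right)^{2} = \left(6 - \frac{3}{10}\right)^{2} = \left(\frac{57}{10}\right)^{2} = \frac{3249}{100}$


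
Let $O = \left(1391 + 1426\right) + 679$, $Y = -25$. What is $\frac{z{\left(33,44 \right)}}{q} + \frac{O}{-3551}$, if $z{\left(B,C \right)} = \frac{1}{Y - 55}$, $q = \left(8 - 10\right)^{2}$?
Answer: $- \frac{1122271}{1136320} \approx -0.98764$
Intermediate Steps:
$q = 4$ ($q = \left(8 - 10\right)^{2} = \left(-2\right)^{2} = 4$)
$z{\left(B,C \right)} = - \frac{1}{80}$ ($z{\left(B,C \right)} = \frac{1}{-25 - 55} = \frac{1}{-80} = - \frac{1}{80}$)
$O = 3496$ ($O = 2817 + 679 = 3496$)
$\frac{z{\left(33,44 \right)}}{q} + \frac{O}{-3551} = - \frac{1}{80 \cdot 4} + \frac{3496}{-3551} = \left(- \frac{1}{80}\right) \frac{1}{4} + 3496 \left(- \frac{1}{3551}\right) = - \frac{1}{320} - \frac{3496}{3551} = - \frac{1122271}{1136320}$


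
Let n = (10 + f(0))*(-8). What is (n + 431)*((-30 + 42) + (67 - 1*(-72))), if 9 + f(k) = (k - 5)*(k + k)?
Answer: 63873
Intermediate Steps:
f(k) = -9 + 2*k*(-5 + k) (f(k) = -9 + (k - 5)*(k + k) = -9 + (-5 + k)*(2*k) = -9 + 2*k*(-5 + k))
n = -8 (n = (10 + (-9 - 10*0 + 2*0²))*(-8) = (10 + (-9 + 0 + 2*0))*(-8) = (10 + (-9 + 0 + 0))*(-8) = (10 - 9)*(-8) = 1*(-8) = -8)
(n + 431)*((-30 + 42) + (67 - 1*(-72))) = (-8 + 431)*((-30 + 42) + (67 - 1*(-72))) = 423*(12 + (67 + 72)) = 423*(12 + 139) = 423*151 = 63873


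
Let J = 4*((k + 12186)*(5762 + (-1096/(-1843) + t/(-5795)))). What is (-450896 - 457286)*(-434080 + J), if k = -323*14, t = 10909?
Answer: -89933382894828317504/562115 ≈ -1.5999e+14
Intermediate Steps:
k = -4522
J = 99269729985472/562115 (J = 4*((-4522 + 12186)*(5762 + (-1096/(-1843) + 10909/(-5795)))) = 4*(7664*(5762 + (-1096*(-1/1843) + 10909*(-1/5795)))) = 4*(7664*(5762 + (1096/1843 - 10909/5795))) = 4*(7664*(5762 - 723893/562115)) = 4*(7664*(3238182737/562115)) = 4*(24817432496368/562115) = 99269729985472/562115 ≈ 1.7660e+8)
(-450896 - 457286)*(-434080 + J) = (-450896 - 457286)*(-434080 + 99269729985472/562115) = -908182*99025727106272/562115 = -89933382894828317504/562115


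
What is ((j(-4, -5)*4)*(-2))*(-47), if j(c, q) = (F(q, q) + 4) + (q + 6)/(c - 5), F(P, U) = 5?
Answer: 30080/9 ≈ 3342.2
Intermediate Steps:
j(c, q) = 9 + (6 + q)/(-5 + c) (j(c, q) = (5 + 4) + (q + 6)/(c - 5) = 9 + (6 + q)/(-5 + c))
((j(-4, -5)*4)*(-2))*(-47) = ((((-39 - 5 + 9*(-4))/(-5 - 4))*4)*(-2))*(-47) = ((((-39 - 5 - 36)/(-9))*4)*(-2))*(-47) = ((-1/9*(-80)*4)*(-2))*(-47) = (((80/9)*4)*(-2))*(-47) = ((320/9)*(-2))*(-47) = -640/9*(-47) = 30080/9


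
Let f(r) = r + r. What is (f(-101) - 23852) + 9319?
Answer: -14735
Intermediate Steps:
f(r) = 2*r
(f(-101) - 23852) + 9319 = (2*(-101) - 23852) + 9319 = (-202 - 23852) + 9319 = -24054 + 9319 = -14735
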